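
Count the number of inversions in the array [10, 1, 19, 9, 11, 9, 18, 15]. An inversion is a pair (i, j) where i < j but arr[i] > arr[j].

Finding inversions in [10, 1, 19, 9, 11, 9, 18, 15]:

(0, 1): arr[0]=10 > arr[1]=1
(0, 3): arr[0]=10 > arr[3]=9
(0, 5): arr[0]=10 > arr[5]=9
(2, 3): arr[2]=19 > arr[3]=9
(2, 4): arr[2]=19 > arr[4]=11
(2, 5): arr[2]=19 > arr[5]=9
(2, 6): arr[2]=19 > arr[6]=18
(2, 7): arr[2]=19 > arr[7]=15
(4, 5): arr[4]=11 > arr[5]=9
(6, 7): arr[6]=18 > arr[7]=15

Total inversions: 10

The array has 10 inversion(s): (0,1), (0,3), (0,5), (2,3), (2,4), (2,5), (2,6), (2,7), (4,5), (6,7). Each pair (i,j) satisfies i < j and arr[i] > arr[j].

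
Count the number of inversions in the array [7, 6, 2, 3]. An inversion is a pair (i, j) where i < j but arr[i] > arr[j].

Finding inversions in [7, 6, 2, 3]:

(0, 1): arr[0]=7 > arr[1]=6
(0, 2): arr[0]=7 > arr[2]=2
(0, 3): arr[0]=7 > arr[3]=3
(1, 2): arr[1]=6 > arr[2]=2
(1, 3): arr[1]=6 > arr[3]=3

Total inversions: 5

The array has 5 inversion(s): (0,1), (0,2), (0,3), (1,2), (1,3). Each pair (i,j) satisfies i < j and arr[i] > arr[j].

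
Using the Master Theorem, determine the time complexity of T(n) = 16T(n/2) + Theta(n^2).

Master Theorem for T(n) = 16T(n/2) + O(n^2):

a = 16, b = 2, c = 2
log_b(a) = log_2(16) = 4.0000

Case 1: c = 2 < log_2(16) = 4.0000
T(n) = O(n^(log_2 16)) = O(n^4)

For T(n) = 16T(n/2) + O(n^2): log_2(16) = 4.0000. This is Case 1 of the Master Theorem (c < log_b(a), work dominated by leaves), giving O(n^4).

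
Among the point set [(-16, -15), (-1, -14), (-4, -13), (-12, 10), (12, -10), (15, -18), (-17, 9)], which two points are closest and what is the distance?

Computing all pairwise distances among 7 points:

d((-16, -15), (-1, -14)) = 15.0333
d((-16, -15), (-4, -13)) = 12.1655
d((-16, -15), (-12, 10)) = 25.318
d((-16, -15), (12, -10)) = 28.4429
d((-16, -15), (15, -18)) = 31.1448
d((-16, -15), (-17, 9)) = 24.0208
d((-1, -14), (-4, -13)) = 3.1623 <-- minimum
d((-1, -14), (-12, 10)) = 26.4008
d((-1, -14), (12, -10)) = 13.6015
d((-1, -14), (15, -18)) = 16.4924
d((-1, -14), (-17, 9)) = 28.0179
d((-4, -13), (-12, 10)) = 24.3516
d((-4, -13), (12, -10)) = 16.2788
d((-4, -13), (15, -18)) = 19.6469
d((-4, -13), (-17, 9)) = 25.5539
d((-12, 10), (12, -10)) = 31.241
d((-12, 10), (15, -18)) = 38.8973
d((-12, 10), (-17, 9)) = 5.099
d((12, -10), (15, -18)) = 8.544
d((12, -10), (-17, 9)) = 34.6699
d((15, -18), (-17, 9)) = 41.8688

Closest pair: (-1, -14) and (-4, -13) with distance 3.1623

The closest pair is (-1, -14) and (-4, -13) with Euclidean distance 3.1623. For 7 points, brute-force pairwise comparison is shown above. For large n, the divide-and-conquer algorithm (sort by x, recurse on halves, check the dividing strip) achieves O(n log n).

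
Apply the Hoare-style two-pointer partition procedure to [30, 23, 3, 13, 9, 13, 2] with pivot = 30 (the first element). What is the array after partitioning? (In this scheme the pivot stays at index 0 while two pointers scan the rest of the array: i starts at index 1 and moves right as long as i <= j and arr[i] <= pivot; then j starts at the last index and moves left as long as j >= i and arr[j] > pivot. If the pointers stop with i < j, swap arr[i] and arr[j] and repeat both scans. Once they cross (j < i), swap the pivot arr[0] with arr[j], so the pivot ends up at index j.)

Hoare-style two-pointer partition with pivot = 30:

Initial array: [30, 23, 3, 13, 9, 13, 2]

Pointers start at i = 1, j = 6.
i ends at 7, j ends at 6: the pointers have crossed (j < i), so scanning stops.

Swap pivot arr[0] with arr[6] to place pivot at position 6: [2, 23, 3, 13, 9, 13, 30]
Pivot position: 6

After partitioning with pivot 30, the array becomes [2, 23, 3, 13, 9, 13, 30]. The pivot is placed at index 6. All elements to the left of the pivot are <= 30, and all elements to the right are > 30.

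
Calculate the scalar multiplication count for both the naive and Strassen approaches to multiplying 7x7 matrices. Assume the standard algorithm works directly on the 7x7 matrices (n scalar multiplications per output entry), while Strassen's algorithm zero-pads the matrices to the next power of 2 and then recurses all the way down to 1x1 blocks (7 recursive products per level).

Matrix multiplication for 7x7 matrices:

Strassen's algorithm requires power-of-2 dimensions. Pad 7x7 to 8x8 (next power of 2).

Standard algorithm: 7^3 = 343 multiplications
Strassen's algorithm: 7^(log2(8)) = 7^3 = 343 multiplications
Savings: 343 - 343 = 0 multiplications

Standard: 343 multiplications (7^3). Strassen: 343 multiplications (7^3, after padding to 8x8). Strassen reduces 8 recursive multiplications to 7 at each level.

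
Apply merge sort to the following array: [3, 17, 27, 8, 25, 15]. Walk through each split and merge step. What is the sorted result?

Merge sort trace:

Split: [3, 17, 27, 8, 25, 15] -> [3, 17, 27] and [8, 25, 15]
  Split: [3, 17, 27] -> [3] and [17, 27]
    Split: [17, 27] -> [17] and [27]
    Merge: [17] + [27] -> [17, 27]
  Merge: [3] + [17, 27] -> [3, 17, 27]
  Split: [8, 25, 15] -> [8] and [25, 15]
    Split: [25, 15] -> [25] and [15]
    Merge: [25] + [15] -> [15, 25]
  Merge: [8] + [15, 25] -> [8, 15, 25]
Merge: [3, 17, 27] + [8, 15, 25] -> [3, 8, 15, 17, 25, 27]

Final sorted array: [3, 8, 15, 17, 25, 27]

The merge sort proceeds by recursively splitting the array and merging sorted halves.
After all merges, the sorted array is [3, 8, 15, 17, 25, 27].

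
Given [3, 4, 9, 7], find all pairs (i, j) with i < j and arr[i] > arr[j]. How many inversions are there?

Finding inversions in [3, 4, 9, 7]:

(2, 3): arr[2]=9 > arr[3]=7

Total inversions: 1

The array has 1 inversion(s): (2,3). Each pair (i,j) satisfies i < j and arr[i] > arr[j].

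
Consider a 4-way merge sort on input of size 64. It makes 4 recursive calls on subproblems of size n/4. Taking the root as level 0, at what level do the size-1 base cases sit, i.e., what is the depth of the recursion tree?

For divide and conquer with division factor 4:

Problem sizes at each level:
Level 0: 64
Level 1: 16
Level 2: 4
Level 3: 1

The root is level 0 and the size-1 base case is level 3 (the tree spans levels 0 through 3, i.e. 4 levels counting the root), so the depth is the number of divisions: log_4(64) = 3

The recursion tree depth is log_4(64) = 3. At each level, the problem size is divided by 4, so it takes 3 divisions to reduce to a base case of size 1. The algorithm makes 4 recursive calls at each level.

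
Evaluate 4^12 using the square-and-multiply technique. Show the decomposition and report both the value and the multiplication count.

Computing 4^12 by squaring (build up from 4^1; each line after the first costs one multiplication):

4^1 = 4
4^2 = (4^1)^2 = 4^2 = 16
4^3 = 4 * 4^2 = 4 * 16 = 64
4^6 = (4^3)^2 = 64^2 = 4096
4^12 = (4^6)^2 = 4096^2 = 16777216

Result: 16777216
Multiplications needed: 4 (4 lines after 4^1)

4^12 = 16777216. Using exponentiation by squaring, this requires 4 multiplications. The key idea: if the exponent is even, square the half-power; if odd, multiply by the base once.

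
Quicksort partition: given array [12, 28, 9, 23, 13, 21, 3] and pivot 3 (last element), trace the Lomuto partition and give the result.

Lomuto partition with pivot = 3:

Initial array: [12, 28, 9, 23, 13, 21, 3]

arr[0]=12 > 3: no swap
arr[1]=28 > 3: no swap
arr[2]=9 > 3: no swap
arr[3]=23 > 3: no swap
arr[4]=13 > 3: no swap
arr[5]=21 > 3: no swap

Place pivot at position 0: [3, 28, 9, 23, 13, 21, 12]
Pivot position: 0

After partitioning with pivot 3, the array becomes [3, 28, 9, 23, 13, 21, 12]. The pivot is placed at index 0. All elements to the left of the pivot are <= 3, and all elements to the right are > 3.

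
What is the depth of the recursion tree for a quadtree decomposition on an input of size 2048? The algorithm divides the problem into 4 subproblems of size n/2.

For divide and conquer with division factor 2:

Problem sizes at each level:
Level 0: 2048
Level 1: 1024
Level 2: 512
Level 3: 256
Level 4: 128
Level 5: 64
Level 6: 32
Level 7: 16
Level 8: 8
Level 9: 4
Level 10: 2
Level 11: 1

The root is level 0 and the size-1 base case is level 11 (the tree spans levels 0 through 11, i.e. 12 levels counting the root), so the depth is the number of divisions: log_2(2048) = 11

The recursion tree depth is log_2(2048) = 11. At each level, the problem size is divided by 2, so it takes 11 divisions to reduce to a base case of size 1. The algorithm makes 4 recursive calls at each level.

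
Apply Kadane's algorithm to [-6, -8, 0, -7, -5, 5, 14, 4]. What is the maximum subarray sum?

Using Kadane's algorithm on [-6, -8, 0, -7, -5, 5, 14, 4]:

Scanning through the array:
Position 1 (value -8): max_ending_here = -8, max_so_far = -6
Position 2 (value 0): max_ending_here = 0, max_so_far = 0
Position 3 (value -7): max_ending_here = -7, max_so_far = 0
Position 4 (value -5): max_ending_here = -5, max_so_far = 0
Position 5 (value 5): max_ending_here = 5, max_so_far = 5
Position 6 (value 14): max_ending_here = 19, max_so_far = 19
Position 7 (value 4): max_ending_here = 23, max_so_far = 23

Maximum subarray: [5, 14, 4]
Maximum sum: 23

The maximum subarray is [5, 14, 4] with sum 23. This subarray runs from index 5 to index 7.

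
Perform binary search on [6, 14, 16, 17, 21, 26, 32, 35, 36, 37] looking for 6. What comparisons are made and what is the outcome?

Binary search for 6 in [6, 14, 16, 17, 21, 26, 32, 35, 36, 37]:

lo=0, hi=9, mid=4, arr[mid]=21 -> 21 > 6, search left half
lo=0, hi=3, mid=1, arr[mid]=14 -> 14 > 6, search left half
lo=0, hi=0, mid=0, arr[mid]=6 -> Found target at index 0!

Binary search finds 6 at index 0 after 3 comparisons. The search repeatedly halves the search space by comparing with the middle element.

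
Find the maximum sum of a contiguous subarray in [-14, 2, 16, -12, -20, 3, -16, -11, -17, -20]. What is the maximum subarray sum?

Using Kadane's algorithm on [-14, 2, 16, -12, -20, 3, -16, -11, -17, -20]:

Scanning through the array:
Position 1 (value 2): max_ending_here = 2, max_so_far = 2
Position 2 (value 16): max_ending_here = 18, max_so_far = 18
Position 3 (value -12): max_ending_here = 6, max_so_far = 18
Position 4 (value -20): max_ending_here = -14, max_so_far = 18
Position 5 (value 3): max_ending_here = 3, max_so_far = 18
Position 6 (value -16): max_ending_here = -13, max_so_far = 18
Position 7 (value -11): max_ending_here = -11, max_so_far = 18
Position 8 (value -17): max_ending_here = -17, max_so_far = 18
Position 9 (value -20): max_ending_here = -20, max_so_far = 18

Maximum subarray: [2, 16]
Maximum sum: 18

The maximum subarray is [2, 16] with sum 18. This subarray runs from index 1 to index 2.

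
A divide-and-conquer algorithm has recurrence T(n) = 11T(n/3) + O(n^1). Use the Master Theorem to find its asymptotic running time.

Master Theorem for T(n) = 11T(n/3) + O(n^1):

a = 11, b = 3, c = 1
log_b(a) = log_3(11) = 2.1827

Case 1: c = 1 < log_3(11) = 2.1827
T(n) = O(n^(log_3 11))

For T(n) = 11T(n/3) + O(n^1): log_3(11) = 2.1827. This is Case 1 of the Master Theorem (c < log_b(a), work dominated by leaves), giving O(n^(log_3 11)).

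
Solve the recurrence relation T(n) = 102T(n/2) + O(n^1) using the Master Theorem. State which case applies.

Master Theorem for T(n) = 102T(n/2) + O(n^1):

a = 102, b = 2, c = 1
log_b(a) = log_2(102) = 6.6724

Case 1: c = 1 < log_2(102) = 6.6724
T(n) = O(n^(log_2 102))

For T(n) = 102T(n/2) + O(n^1): log_2(102) = 6.6724. This is Case 1 of the Master Theorem (c < log_b(a), work dominated by leaves), giving O(n^(log_2 102)).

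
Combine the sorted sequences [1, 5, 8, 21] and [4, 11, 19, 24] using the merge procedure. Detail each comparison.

Merging process:

Compare 1 vs 4: take 1 from left. Merged: [1]
Compare 5 vs 4: take 4 from right. Merged: [1, 4]
Compare 5 vs 11: take 5 from left. Merged: [1, 4, 5]
Compare 8 vs 11: take 8 from left. Merged: [1, 4, 5, 8]
Compare 21 vs 11: take 11 from right. Merged: [1, 4, 5, 8, 11]
Compare 21 vs 19: take 19 from right. Merged: [1, 4, 5, 8, 11, 19]
Compare 21 vs 24: take 21 from left. Merged: [1, 4, 5, 8, 11, 19, 21]
Append remaining from right: [24]. Merged: [1, 4, 5, 8, 11, 19, 21, 24]

Final merged array: [1, 4, 5, 8, 11, 19, 21, 24]
Total comparisons: 7

The merged array is [1, 4, 5, 8, 11, 19, 21, 24], requiring 7 comparisons. The merge step runs in O(n) time where n is the total number of elements.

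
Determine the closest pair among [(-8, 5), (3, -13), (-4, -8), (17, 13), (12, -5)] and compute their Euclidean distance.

Computing all pairwise distances among 5 points:

d((-8, 5), (3, -13)) = 21.095
d((-8, 5), (-4, -8)) = 13.6015
d((-8, 5), (17, 13)) = 26.2488
d((-8, 5), (12, -5)) = 22.3607
d((3, -13), (-4, -8)) = 8.6023 <-- minimum
d((3, -13), (17, 13)) = 29.5296
d((3, -13), (12, -5)) = 12.0416
d((-4, -8), (17, 13)) = 29.6985
d((-4, -8), (12, -5)) = 16.2788
d((17, 13), (12, -5)) = 18.6815

Closest pair: (3, -13) and (-4, -8) with distance 8.6023

The closest pair is (3, -13) and (-4, -8) with Euclidean distance 8.6023. For 5 points, brute-force pairwise comparison is shown above. For large n, the divide-and-conquer algorithm (sort by x, recurse on halves, check the dividing strip) achieves O(n log n).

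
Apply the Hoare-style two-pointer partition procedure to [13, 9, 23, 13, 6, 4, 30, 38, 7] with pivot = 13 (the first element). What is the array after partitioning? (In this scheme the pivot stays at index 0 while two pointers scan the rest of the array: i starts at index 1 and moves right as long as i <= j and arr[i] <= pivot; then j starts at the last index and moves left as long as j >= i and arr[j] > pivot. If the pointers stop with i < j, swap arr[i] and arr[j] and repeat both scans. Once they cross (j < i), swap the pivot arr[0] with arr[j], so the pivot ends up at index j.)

Hoare-style two-pointer partition with pivot = 13:

Initial array: [13, 9, 23, 13, 6, 4, 30, 38, 7]

Pointers start at i = 1, j = 8.
i stops at index 2 (arr[2]=23 > 13), j stops at index 8 (arr[8]=7 <= 13): swap arr[2] and arr[8], array becomes [13, 9, 7, 13, 6, 4, 30, 38, 23]
i ends at 6, j ends at 5: the pointers have crossed (j < i), so scanning stops.

Swap pivot arr[0] with arr[5] to place pivot at position 5: [4, 9, 7, 13, 6, 13, 30, 38, 23]
Pivot position: 5

After partitioning with pivot 13, the array becomes [4, 9, 7, 13, 6, 13, 30, 38, 23]. The pivot is placed at index 5. All elements to the left of the pivot are <= 13, and all elements to the right are > 13.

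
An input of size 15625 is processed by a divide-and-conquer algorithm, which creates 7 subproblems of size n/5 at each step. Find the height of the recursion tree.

For divide and conquer with division factor 5:

Problem sizes at each level:
Level 0: 15625
Level 1: 3125
Level 2: 625
Level 3: 125
Level 4: 25
Level 5: 5
Level 6: 1

The root is level 0 and the size-1 base case is level 6 (the tree spans levels 0 through 6, i.e. 7 levels counting the root), so the depth is the number of divisions: log_5(15625) = 6

The recursion tree depth is log_5(15625) = 6. At each level, the problem size is divided by 5, so it takes 6 divisions to reduce to a base case of size 1. The algorithm makes 7 recursive calls at each level.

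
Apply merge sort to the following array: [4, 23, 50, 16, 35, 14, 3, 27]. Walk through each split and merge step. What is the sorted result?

Merge sort trace:

Split: [4, 23, 50, 16, 35, 14, 3, 27] -> [4, 23, 50, 16] and [35, 14, 3, 27]
  Split: [4, 23, 50, 16] -> [4, 23] and [50, 16]
    Split: [4, 23] -> [4] and [23]
    Merge: [4] + [23] -> [4, 23]
    Split: [50, 16] -> [50] and [16]
    Merge: [50] + [16] -> [16, 50]
  Merge: [4, 23] + [16, 50] -> [4, 16, 23, 50]
  Split: [35, 14, 3, 27] -> [35, 14] and [3, 27]
    Split: [35, 14] -> [35] and [14]
    Merge: [35] + [14] -> [14, 35]
    Split: [3, 27] -> [3] and [27]
    Merge: [3] + [27] -> [3, 27]
  Merge: [14, 35] + [3, 27] -> [3, 14, 27, 35]
Merge: [4, 16, 23, 50] + [3, 14, 27, 35] -> [3, 4, 14, 16, 23, 27, 35, 50]

Final sorted array: [3, 4, 14, 16, 23, 27, 35, 50]

The merge sort proceeds by recursively splitting the array and merging sorted halves.
After all merges, the sorted array is [3, 4, 14, 16, 23, 27, 35, 50].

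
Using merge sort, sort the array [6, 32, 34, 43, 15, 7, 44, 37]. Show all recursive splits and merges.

Merge sort trace:

Split: [6, 32, 34, 43, 15, 7, 44, 37] -> [6, 32, 34, 43] and [15, 7, 44, 37]
  Split: [6, 32, 34, 43] -> [6, 32] and [34, 43]
    Split: [6, 32] -> [6] and [32]
    Merge: [6] + [32] -> [6, 32]
    Split: [34, 43] -> [34] and [43]
    Merge: [34] + [43] -> [34, 43]
  Merge: [6, 32] + [34, 43] -> [6, 32, 34, 43]
  Split: [15, 7, 44, 37] -> [15, 7] and [44, 37]
    Split: [15, 7] -> [15] and [7]
    Merge: [15] + [7] -> [7, 15]
    Split: [44, 37] -> [44] and [37]
    Merge: [44] + [37] -> [37, 44]
  Merge: [7, 15] + [37, 44] -> [7, 15, 37, 44]
Merge: [6, 32, 34, 43] + [7, 15, 37, 44] -> [6, 7, 15, 32, 34, 37, 43, 44]

Final sorted array: [6, 7, 15, 32, 34, 37, 43, 44]

The merge sort proceeds by recursively splitting the array and merging sorted halves.
After all merges, the sorted array is [6, 7, 15, 32, 34, 37, 43, 44].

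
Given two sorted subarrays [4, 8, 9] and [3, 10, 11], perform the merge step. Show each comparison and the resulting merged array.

Merging process:

Compare 4 vs 3: take 3 from right. Merged: [3]
Compare 4 vs 10: take 4 from left. Merged: [3, 4]
Compare 8 vs 10: take 8 from left. Merged: [3, 4, 8]
Compare 9 vs 10: take 9 from left. Merged: [3, 4, 8, 9]
Append remaining from right: [10, 11]. Merged: [3, 4, 8, 9, 10, 11]

Final merged array: [3, 4, 8, 9, 10, 11]
Total comparisons: 4

The merged array is [3, 4, 8, 9, 10, 11], requiring 4 comparisons. The merge step runs in O(n) time where n is the total number of elements.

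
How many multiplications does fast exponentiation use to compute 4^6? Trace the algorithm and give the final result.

Computing 4^6 by squaring (build up from 4^1; each line after the first costs one multiplication):

4^1 = 4
4^2 = (4^1)^2 = 4^2 = 16
4^3 = 4 * 4^2 = 4 * 16 = 64
4^6 = (4^3)^2 = 64^2 = 4096

Result: 4096
Multiplications needed: 3 (3 lines after 4^1)

4^6 = 4096. Using exponentiation by squaring, this requires 3 multiplications. The key idea: if the exponent is even, square the half-power; if odd, multiply by the base once.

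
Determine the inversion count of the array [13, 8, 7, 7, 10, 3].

Finding inversions in [13, 8, 7, 7, 10, 3]:

(0, 1): arr[0]=13 > arr[1]=8
(0, 2): arr[0]=13 > arr[2]=7
(0, 3): arr[0]=13 > arr[3]=7
(0, 4): arr[0]=13 > arr[4]=10
(0, 5): arr[0]=13 > arr[5]=3
(1, 2): arr[1]=8 > arr[2]=7
(1, 3): arr[1]=8 > arr[3]=7
(1, 5): arr[1]=8 > arr[5]=3
(2, 5): arr[2]=7 > arr[5]=3
(3, 5): arr[3]=7 > arr[5]=3
(4, 5): arr[4]=10 > arr[5]=3

Total inversions: 11

The array has 11 inversion(s): (0,1), (0,2), (0,3), (0,4), (0,5), (1,2), (1,3), (1,5), (2,5), (3,5), (4,5). Each pair (i,j) satisfies i < j and arr[i] > arr[j].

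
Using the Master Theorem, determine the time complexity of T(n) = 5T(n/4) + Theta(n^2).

Master Theorem for T(n) = 5T(n/4) + O(n^2):

a = 5, b = 4, c = 2
log_b(a) = log_4(5) = 1.1610

Case 3: c = 2 > log_4(5) = 1.1610
T(n) = O(n^2) = O(n^2)

For T(n) = 5T(n/4) + O(n^2): log_4(5) = 1.1610. This is Case 3 of the Master Theorem (c > log_b(a), work dominated by root), giving O(n^2).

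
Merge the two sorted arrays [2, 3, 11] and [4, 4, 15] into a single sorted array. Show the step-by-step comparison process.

Merging process:

Compare 2 vs 4: take 2 from left. Merged: [2]
Compare 3 vs 4: take 3 from left. Merged: [2, 3]
Compare 11 vs 4: take 4 from right. Merged: [2, 3, 4]
Compare 11 vs 4: take 4 from right. Merged: [2, 3, 4, 4]
Compare 11 vs 15: take 11 from left. Merged: [2, 3, 4, 4, 11]
Append remaining from right: [15]. Merged: [2, 3, 4, 4, 11, 15]

Final merged array: [2, 3, 4, 4, 11, 15]
Total comparisons: 5

The merged array is [2, 3, 4, 4, 11, 15], requiring 5 comparisons. The merge step runs in O(n) time where n is the total number of elements.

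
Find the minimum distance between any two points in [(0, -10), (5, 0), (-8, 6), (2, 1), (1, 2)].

Computing all pairwise distances among 5 points:

d((0, -10), (5, 0)) = 11.1803
d((0, -10), (-8, 6)) = 17.8885
d((0, -10), (2, 1)) = 11.1803
d((0, -10), (1, 2)) = 12.0416
d((5, 0), (-8, 6)) = 14.3178
d((5, 0), (2, 1)) = 3.1623
d((5, 0), (1, 2)) = 4.4721
d((-8, 6), (2, 1)) = 11.1803
d((-8, 6), (1, 2)) = 9.8489
d((2, 1), (1, 2)) = 1.4142 <-- minimum

Closest pair: (2, 1) and (1, 2) with distance 1.4142

The closest pair is (2, 1) and (1, 2) with Euclidean distance 1.4142. For 5 points, brute-force pairwise comparison is shown above. For large n, the divide-and-conquer algorithm (sort by x, recurse on halves, check the dividing strip) achieves O(n log n).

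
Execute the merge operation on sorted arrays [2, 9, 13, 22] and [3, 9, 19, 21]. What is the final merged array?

Merging process:

Compare 2 vs 3: take 2 from left. Merged: [2]
Compare 9 vs 3: take 3 from right. Merged: [2, 3]
Compare 9 vs 9: take 9 from left. Merged: [2, 3, 9]
Compare 13 vs 9: take 9 from right. Merged: [2, 3, 9, 9]
Compare 13 vs 19: take 13 from left. Merged: [2, 3, 9, 9, 13]
Compare 22 vs 19: take 19 from right. Merged: [2, 3, 9, 9, 13, 19]
Compare 22 vs 21: take 21 from right. Merged: [2, 3, 9, 9, 13, 19, 21]
Append remaining from left: [22]. Merged: [2, 3, 9, 9, 13, 19, 21, 22]

Final merged array: [2, 3, 9, 9, 13, 19, 21, 22]
Total comparisons: 7

The merged array is [2, 3, 9, 9, 13, 19, 21, 22], requiring 7 comparisons. The merge step runs in O(n) time where n is the total number of elements.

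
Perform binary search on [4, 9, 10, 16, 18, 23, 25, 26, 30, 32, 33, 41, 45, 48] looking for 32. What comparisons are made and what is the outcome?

Binary search for 32 in [4, 9, 10, 16, 18, 23, 25, 26, 30, 32, 33, 41, 45, 48]:

lo=0, hi=13, mid=6, arr[mid]=25 -> 25 < 32, search right half
lo=7, hi=13, mid=10, arr[mid]=33 -> 33 > 32, search left half
lo=7, hi=9, mid=8, arr[mid]=30 -> 30 < 32, search right half
lo=9, hi=9, mid=9, arr[mid]=32 -> Found target at index 9!

Binary search finds 32 at index 9 after 4 comparisons. The search repeatedly halves the search space by comparing with the middle element.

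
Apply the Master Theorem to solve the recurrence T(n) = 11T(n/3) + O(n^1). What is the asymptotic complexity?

Master Theorem for T(n) = 11T(n/3) + O(n^1):

a = 11, b = 3, c = 1
log_b(a) = log_3(11) = 2.1827

Case 1: c = 1 < log_3(11) = 2.1827
T(n) = O(n^(log_3 11))

For T(n) = 11T(n/3) + O(n^1): log_3(11) = 2.1827. This is Case 1 of the Master Theorem (c < log_b(a), work dominated by leaves), giving O(n^(log_3 11)).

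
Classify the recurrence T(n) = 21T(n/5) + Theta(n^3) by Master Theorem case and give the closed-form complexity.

Master Theorem for T(n) = 21T(n/5) + O(n^3):

a = 21, b = 5, c = 3
log_b(a) = log_5(21) = 1.8917

Case 3: c = 3 > log_5(21) = 1.8917
T(n) = O(n^3) = O(n^3)

For T(n) = 21T(n/5) + O(n^3): log_5(21) = 1.8917. This is Case 3 of the Master Theorem (c > log_b(a), work dominated by root), giving O(n^3).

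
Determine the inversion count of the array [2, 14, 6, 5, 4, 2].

Finding inversions in [2, 14, 6, 5, 4, 2]:

(1, 2): arr[1]=14 > arr[2]=6
(1, 3): arr[1]=14 > arr[3]=5
(1, 4): arr[1]=14 > arr[4]=4
(1, 5): arr[1]=14 > arr[5]=2
(2, 3): arr[2]=6 > arr[3]=5
(2, 4): arr[2]=6 > arr[4]=4
(2, 5): arr[2]=6 > arr[5]=2
(3, 4): arr[3]=5 > arr[4]=4
(3, 5): arr[3]=5 > arr[5]=2
(4, 5): arr[4]=4 > arr[5]=2

Total inversions: 10

The array has 10 inversion(s): (1,2), (1,3), (1,4), (1,5), (2,3), (2,4), (2,5), (3,4), (3,5), (4,5). Each pair (i,j) satisfies i < j and arr[i] > arr[j].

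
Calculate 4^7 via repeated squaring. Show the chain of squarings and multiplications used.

Computing 4^7 by squaring (build up from 4^1; each line after the first costs one multiplication):

4^1 = 4
4^2 = (4^1)^2 = 4^2 = 16
4^3 = 4 * 4^2 = 4 * 16 = 64
4^6 = (4^3)^2 = 64^2 = 4096
4^7 = 4 * 4^6 = 4 * 4096 = 16384

Result: 16384
Multiplications needed: 4 (4 lines after 4^1)

4^7 = 16384. Using exponentiation by squaring, this requires 4 multiplications. The key idea: if the exponent is even, square the half-power; if odd, multiply by the base once.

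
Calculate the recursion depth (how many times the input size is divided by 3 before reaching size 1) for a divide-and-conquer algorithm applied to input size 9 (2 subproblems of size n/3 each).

For divide and conquer with division factor 3:

Problem sizes at each level:
Level 0: 9
Level 1: 3
Level 2: 1

The root is level 0 and the size-1 base case is level 2 (the tree spans levels 0 through 2, i.e. 3 levels counting the root), so the depth is the number of divisions: log_3(9) = 2

The recursion tree depth is log_3(9) = 2. At each level, the problem size is divided by 3, so it takes 2 divisions to reduce to a base case of size 1. The algorithm makes 2 recursive calls at each level.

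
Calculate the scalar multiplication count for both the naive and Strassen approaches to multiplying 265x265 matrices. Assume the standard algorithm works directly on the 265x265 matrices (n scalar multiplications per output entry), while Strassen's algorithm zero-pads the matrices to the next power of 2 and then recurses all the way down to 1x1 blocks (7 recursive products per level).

Matrix multiplication for 265x265 matrices:

Strassen's algorithm requires power-of-2 dimensions. Pad 265x265 to 512x512 (next power of 2).

Standard algorithm: 265^3 = 18609625 multiplications
Strassen's algorithm: 7^(log2(512)) = 7^9 = 40353607 multiplications
Difference: 18609625 - 40353607 = -21743982 (Strassen uses MORE here due to padding overhead — for small or just-over-power-of-2 n, padding can outweigh the per-level savings)

Standard: 18609625 multiplications (265^3). Strassen: 40353607 multiplications (7^9, after padding to 512x512). Strassen reduces 8 recursive multiplications to 7 at each level.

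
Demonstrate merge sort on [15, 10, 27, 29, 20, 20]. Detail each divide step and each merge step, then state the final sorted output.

Merge sort trace:

Split: [15, 10, 27, 29, 20, 20] -> [15, 10, 27] and [29, 20, 20]
  Split: [15, 10, 27] -> [15] and [10, 27]
    Split: [10, 27] -> [10] and [27]
    Merge: [10] + [27] -> [10, 27]
  Merge: [15] + [10, 27] -> [10, 15, 27]
  Split: [29, 20, 20] -> [29] and [20, 20]
    Split: [20, 20] -> [20] and [20]
    Merge: [20] + [20] -> [20, 20]
  Merge: [29] + [20, 20] -> [20, 20, 29]
Merge: [10, 15, 27] + [20, 20, 29] -> [10, 15, 20, 20, 27, 29]

Final sorted array: [10, 15, 20, 20, 27, 29]

The merge sort proceeds by recursively splitting the array and merging sorted halves.
After all merges, the sorted array is [10, 15, 20, 20, 27, 29].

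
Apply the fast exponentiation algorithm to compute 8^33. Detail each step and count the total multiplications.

Computing 8^33 by squaring (build up from 8^1; each line after the first costs one multiplication):

8^1 = 8
8^2 = (8^1)^2 = 8^2 = 64
8^4 = (8^2)^2 = 64^2 = 4096
8^8 = (8^4)^2 = 4096^2 = 16777216
8^16 = (8^8)^2 = 16777216^2 = 281474976710656
8^32 = (8^16)^2 = 281474976710656^2 = 79228162514264337593543950336
8^33 = 8 * 8^32 = 8 * 79228162514264337593543950336 = 633825300114114700748351602688

Result: 633825300114114700748351602688
Multiplications needed: 6 (6 lines after 8^1)

8^33 = 633825300114114700748351602688. Using exponentiation by squaring, this requires 6 multiplications. The key idea: if the exponent is even, square the half-power; if odd, multiply by the base once.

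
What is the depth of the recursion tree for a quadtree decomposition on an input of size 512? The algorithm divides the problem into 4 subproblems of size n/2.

For divide and conquer with division factor 2:

Problem sizes at each level:
Level 0: 512
Level 1: 256
Level 2: 128
Level 3: 64
Level 4: 32
Level 5: 16
Level 6: 8
Level 7: 4
Level 8: 2
Level 9: 1

The root is level 0 and the size-1 base case is level 9 (the tree spans levels 0 through 9, i.e. 10 levels counting the root), so the depth is the number of divisions: log_2(512) = 9

The recursion tree depth is log_2(512) = 9. At each level, the problem size is divided by 2, so it takes 9 divisions to reduce to a base case of size 1. The algorithm makes 4 recursive calls at each level.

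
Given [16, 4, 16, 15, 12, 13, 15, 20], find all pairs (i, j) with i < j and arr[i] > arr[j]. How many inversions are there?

Finding inversions in [16, 4, 16, 15, 12, 13, 15, 20]:

(0, 1): arr[0]=16 > arr[1]=4
(0, 3): arr[0]=16 > arr[3]=15
(0, 4): arr[0]=16 > arr[4]=12
(0, 5): arr[0]=16 > arr[5]=13
(0, 6): arr[0]=16 > arr[6]=15
(2, 3): arr[2]=16 > arr[3]=15
(2, 4): arr[2]=16 > arr[4]=12
(2, 5): arr[2]=16 > arr[5]=13
(2, 6): arr[2]=16 > arr[6]=15
(3, 4): arr[3]=15 > arr[4]=12
(3, 5): arr[3]=15 > arr[5]=13

Total inversions: 11

The array has 11 inversion(s): (0,1), (0,3), (0,4), (0,5), (0,6), (2,3), (2,4), (2,5), (2,6), (3,4), (3,5). Each pair (i,j) satisfies i < j and arr[i] > arr[j].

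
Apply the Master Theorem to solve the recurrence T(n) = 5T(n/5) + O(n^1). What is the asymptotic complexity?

Master Theorem for T(n) = 5T(n/5) + O(n^1):

a = 5, b = 5, c = 1
log_b(a) = log_5(5) = 1.0000

Case 2: c = 1 = log_5(5) = 1.0000
T(n) = O(n^1 log n) = O(n log n)

For T(n) = 5T(n/5) + O(n^1): log_5(5) = 1.0000. This is Case 2 of the Master Theorem (c = log_b(a), equal work at all levels), giving O(n log n).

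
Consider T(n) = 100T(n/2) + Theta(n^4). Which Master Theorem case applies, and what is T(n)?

Master Theorem for T(n) = 100T(n/2) + O(n^4):

a = 100, b = 2, c = 4
log_b(a) = log_2(100) = 6.6439

Case 1: c = 4 < log_2(100) = 6.6439
T(n) = O(n^(log_2 100))

For T(n) = 100T(n/2) + O(n^4): log_2(100) = 6.6439. This is Case 1 of the Master Theorem (c < log_b(a), work dominated by leaves), giving O(n^(log_2 100)).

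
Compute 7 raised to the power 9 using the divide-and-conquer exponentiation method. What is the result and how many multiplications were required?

Computing 7^9 by squaring (build up from 7^1; each line after the first costs one multiplication):

7^1 = 7
7^2 = (7^1)^2 = 7^2 = 49
7^4 = (7^2)^2 = 49^2 = 2401
7^8 = (7^4)^2 = 2401^2 = 5764801
7^9 = 7 * 7^8 = 7 * 5764801 = 40353607

Result: 40353607
Multiplications needed: 4 (4 lines after 7^1)

7^9 = 40353607. Using exponentiation by squaring, this requires 4 multiplications. The key idea: if the exponent is even, square the half-power; if odd, multiply by the base once.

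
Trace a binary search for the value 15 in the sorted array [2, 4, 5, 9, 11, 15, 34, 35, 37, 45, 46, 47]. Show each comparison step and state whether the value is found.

Binary search for 15 in [2, 4, 5, 9, 11, 15, 34, 35, 37, 45, 46, 47]:

lo=0, hi=11, mid=5, arr[mid]=15 -> Found target at index 5!

Binary search finds 15 at index 5 after 1 comparisons. The search repeatedly halves the search space by comparing with the middle element.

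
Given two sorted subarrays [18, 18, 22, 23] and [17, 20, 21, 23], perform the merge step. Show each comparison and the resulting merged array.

Merging process:

Compare 18 vs 17: take 17 from right. Merged: [17]
Compare 18 vs 20: take 18 from left. Merged: [17, 18]
Compare 18 vs 20: take 18 from left. Merged: [17, 18, 18]
Compare 22 vs 20: take 20 from right. Merged: [17, 18, 18, 20]
Compare 22 vs 21: take 21 from right. Merged: [17, 18, 18, 20, 21]
Compare 22 vs 23: take 22 from left. Merged: [17, 18, 18, 20, 21, 22]
Compare 23 vs 23: take 23 from left. Merged: [17, 18, 18, 20, 21, 22, 23]
Append remaining from right: [23]. Merged: [17, 18, 18, 20, 21, 22, 23, 23]

Final merged array: [17, 18, 18, 20, 21, 22, 23, 23]
Total comparisons: 7

The merged array is [17, 18, 18, 20, 21, 22, 23, 23], requiring 7 comparisons. The merge step runs in O(n) time where n is the total number of elements.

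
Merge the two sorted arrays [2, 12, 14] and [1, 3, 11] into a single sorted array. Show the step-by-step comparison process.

Merging process:

Compare 2 vs 1: take 1 from right. Merged: [1]
Compare 2 vs 3: take 2 from left. Merged: [1, 2]
Compare 12 vs 3: take 3 from right. Merged: [1, 2, 3]
Compare 12 vs 11: take 11 from right. Merged: [1, 2, 3, 11]
Append remaining from left: [12, 14]. Merged: [1, 2, 3, 11, 12, 14]

Final merged array: [1, 2, 3, 11, 12, 14]
Total comparisons: 4

The merged array is [1, 2, 3, 11, 12, 14], requiring 4 comparisons. The merge step runs in O(n) time where n is the total number of elements.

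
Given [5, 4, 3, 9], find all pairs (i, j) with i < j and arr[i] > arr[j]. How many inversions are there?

Finding inversions in [5, 4, 3, 9]:

(0, 1): arr[0]=5 > arr[1]=4
(0, 2): arr[0]=5 > arr[2]=3
(1, 2): arr[1]=4 > arr[2]=3

Total inversions: 3

The array has 3 inversion(s): (0,1), (0,2), (1,2). Each pair (i,j) satisfies i < j and arr[i] > arr[j].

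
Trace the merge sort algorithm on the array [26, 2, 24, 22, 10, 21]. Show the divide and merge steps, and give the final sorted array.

Merge sort trace:

Split: [26, 2, 24, 22, 10, 21] -> [26, 2, 24] and [22, 10, 21]
  Split: [26, 2, 24] -> [26] and [2, 24]
    Split: [2, 24] -> [2] and [24]
    Merge: [2] + [24] -> [2, 24]
  Merge: [26] + [2, 24] -> [2, 24, 26]
  Split: [22, 10, 21] -> [22] and [10, 21]
    Split: [10, 21] -> [10] and [21]
    Merge: [10] + [21] -> [10, 21]
  Merge: [22] + [10, 21] -> [10, 21, 22]
Merge: [2, 24, 26] + [10, 21, 22] -> [2, 10, 21, 22, 24, 26]

Final sorted array: [2, 10, 21, 22, 24, 26]

The merge sort proceeds by recursively splitting the array and merging sorted halves.
After all merges, the sorted array is [2, 10, 21, 22, 24, 26].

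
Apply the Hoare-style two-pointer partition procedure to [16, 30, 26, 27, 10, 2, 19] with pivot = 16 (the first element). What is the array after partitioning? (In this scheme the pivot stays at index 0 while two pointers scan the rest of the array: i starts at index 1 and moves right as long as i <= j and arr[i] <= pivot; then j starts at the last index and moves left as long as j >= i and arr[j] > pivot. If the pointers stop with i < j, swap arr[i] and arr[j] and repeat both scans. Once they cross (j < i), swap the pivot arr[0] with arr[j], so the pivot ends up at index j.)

Hoare-style two-pointer partition with pivot = 16:

Initial array: [16, 30, 26, 27, 10, 2, 19]

Pointers start at i = 1, j = 6.
i stops at index 1 (arr[1]=30 > 16), j stops at index 5 (arr[5]=2 <= 16): swap arr[1] and arr[5], array becomes [16, 2, 26, 27, 10, 30, 19]
i stops at index 2 (arr[2]=26 > 16), j stops at index 4 (arr[4]=10 <= 16): swap arr[2] and arr[4], array becomes [16, 2, 10, 27, 26, 30, 19]
i ends at 3, j ends at 2: the pointers have crossed (j < i), so scanning stops.

Swap pivot arr[0] with arr[2] to place pivot at position 2: [10, 2, 16, 27, 26, 30, 19]
Pivot position: 2

After partitioning with pivot 16, the array becomes [10, 2, 16, 27, 26, 30, 19]. The pivot is placed at index 2. All elements to the left of the pivot are <= 16, and all elements to the right are > 16.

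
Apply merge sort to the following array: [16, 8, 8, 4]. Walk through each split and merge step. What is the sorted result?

Merge sort trace:

Split: [16, 8, 8, 4] -> [16, 8] and [8, 4]
  Split: [16, 8] -> [16] and [8]
  Merge: [16] + [8] -> [8, 16]
  Split: [8, 4] -> [8] and [4]
  Merge: [8] + [4] -> [4, 8]
Merge: [8, 16] + [4, 8] -> [4, 8, 8, 16]

Final sorted array: [4, 8, 8, 16]

The merge sort proceeds by recursively splitting the array and merging sorted halves.
After all merges, the sorted array is [4, 8, 8, 16].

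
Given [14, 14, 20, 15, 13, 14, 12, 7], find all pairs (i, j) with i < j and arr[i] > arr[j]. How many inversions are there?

Finding inversions in [14, 14, 20, 15, 13, 14, 12, 7]:

(0, 4): arr[0]=14 > arr[4]=13
(0, 6): arr[0]=14 > arr[6]=12
(0, 7): arr[0]=14 > arr[7]=7
(1, 4): arr[1]=14 > arr[4]=13
(1, 6): arr[1]=14 > arr[6]=12
(1, 7): arr[1]=14 > arr[7]=7
(2, 3): arr[2]=20 > arr[3]=15
(2, 4): arr[2]=20 > arr[4]=13
(2, 5): arr[2]=20 > arr[5]=14
(2, 6): arr[2]=20 > arr[6]=12
(2, 7): arr[2]=20 > arr[7]=7
(3, 4): arr[3]=15 > arr[4]=13
(3, 5): arr[3]=15 > arr[5]=14
(3, 6): arr[3]=15 > arr[6]=12
(3, 7): arr[3]=15 > arr[7]=7
(4, 6): arr[4]=13 > arr[6]=12
(4, 7): arr[4]=13 > arr[7]=7
(5, 6): arr[5]=14 > arr[6]=12
(5, 7): arr[5]=14 > arr[7]=7
(6, 7): arr[6]=12 > arr[7]=7

Total inversions: 20

The array has 20 inversion(s): (0,4), (0,6), (0,7), (1,4), (1,6), (1,7), (2,3), (2,4), (2,5), (2,6), (2,7), (3,4), (3,5), (3,6), (3,7), (4,6), (4,7), (5,6), (5,7), (6,7). Each pair (i,j) satisfies i < j and arr[i] > arr[j].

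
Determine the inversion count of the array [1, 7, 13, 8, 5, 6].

Finding inversions in [1, 7, 13, 8, 5, 6]:

(1, 4): arr[1]=7 > arr[4]=5
(1, 5): arr[1]=7 > arr[5]=6
(2, 3): arr[2]=13 > arr[3]=8
(2, 4): arr[2]=13 > arr[4]=5
(2, 5): arr[2]=13 > arr[5]=6
(3, 4): arr[3]=8 > arr[4]=5
(3, 5): arr[3]=8 > arr[5]=6

Total inversions: 7

The array has 7 inversion(s): (1,4), (1,5), (2,3), (2,4), (2,5), (3,4), (3,5). Each pair (i,j) satisfies i < j and arr[i] > arr[j].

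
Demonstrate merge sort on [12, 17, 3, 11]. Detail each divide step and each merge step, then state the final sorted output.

Merge sort trace:

Split: [12, 17, 3, 11] -> [12, 17] and [3, 11]
  Split: [12, 17] -> [12] and [17]
  Merge: [12] + [17] -> [12, 17]
  Split: [3, 11] -> [3] and [11]
  Merge: [3] + [11] -> [3, 11]
Merge: [12, 17] + [3, 11] -> [3, 11, 12, 17]

Final sorted array: [3, 11, 12, 17]

The merge sort proceeds by recursively splitting the array and merging sorted halves.
After all merges, the sorted array is [3, 11, 12, 17].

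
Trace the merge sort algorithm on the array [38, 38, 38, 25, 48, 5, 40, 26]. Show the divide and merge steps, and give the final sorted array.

Merge sort trace:

Split: [38, 38, 38, 25, 48, 5, 40, 26] -> [38, 38, 38, 25] and [48, 5, 40, 26]
  Split: [38, 38, 38, 25] -> [38, 38] and [38, 25]
    Split: [38, 38] -> [38] and [38]
    Merge: [38] + [38] -> [38, 38]
    Split: [38, 25] -> [38] and [25]
    Merge: [38] + [25] -> [25, 38]
  Merge: [38, 38] + [25, 38] -> [25, 38, 38, 38]
  Split: [48, 5, 40, 26] -> [48, 5] and [40, 26]
    Split: [48, 5] -> [48] and [5]
    Merge: [48] + [5] -> [5, 48]
    Split: [40, 26] -> [40] and [26]
    Merge: [40] + [26] -> [26, 40]
  Merge: [5, 48] + [26, 40] -> [5, 26, 40, 48]
Merge: [25, 38, 38, 38] + [5, 26, 40, 48] -> [5, 25, 26, 38, 38, 38, 40, 48]

Final sorted array: [5, 25, 26, 38, 38, 38, 40, 48]

The merge sort proceeds by recursively splitting the array and merging sorted halves.
After all merges, the sorted array is [5, 25, 26, 38, 38, 38, 40, 48].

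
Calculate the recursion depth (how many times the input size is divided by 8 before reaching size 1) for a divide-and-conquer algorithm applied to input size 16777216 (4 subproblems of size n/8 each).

For divide and conquer with division factor 8:

Problem sizes at each level:
Level 0: 16777216
Level 1: 2097152
Level 2: 262144
Level 3: 32768
Level 4: 4096
Level 5: 512
Level 6: 64
Level 7: 8
Level 8: 1

The root is level 0 and the size-1 base case is level 8 (the tree spans levels 0 through 8, i.e. 9 levels counting the root), so the depth is the number of divisions: log_8(16777216) = 8

The recursion tree depth is log_8(16777216) = 8. At each level, the problem size is divided by 8, so it takes 8 divisions to reduce to a base case of size 1. The algorithm makes 4 recursive calls at each level.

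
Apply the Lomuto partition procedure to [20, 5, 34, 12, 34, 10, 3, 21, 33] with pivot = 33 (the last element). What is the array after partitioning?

Lomuto partition with pivot = 33:

Initial array: [20, 5, 34, 12, 34, 10, 3, 21, 33]

arr[0]=20 <= 33: swap with position 0, array becomes [20, 5, 34, 12, 34, 10, 3, 21, 33]
arr[1]=5 <= 33: swap with position 1, array becomes [20, 5, 34, 12, 34, 10, 3, 21, 33]
arr[2]=34 > 33: no swap
arr[3]=12 <= 33: swap with position 2, array becomes [20, 5, 12, 34, 34, 10, 3, 21, 33]
arr[4]=34 > 33: no swap
arr[5]=10 <= 33: swap with position 3, array becomes [20, 5, 12, 10, 34, 34, 3, 21, 33]
arr[6]=3 <= 33: swap with position 4, array becomes [20, 5, 12, 10, 3, 34, 34, 21, 33]
arr[7]=21 <= 33: swap with position 5, array becomes [20, 5, 12, 10, 3, 21, 34, 34, 33]

Place pivot at position 6: [20, 5, 12, 10, 3, 21, 33, 34, 34]
Pivot position: 6

After partitioning with pivot 33, the array becomes [20, 5, 12, 10, 3, 21, 33, 34, 34]. The pivot is placed at index 6. All elements to the left of the pivot are <= 33, and all elements to the right are > 33.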